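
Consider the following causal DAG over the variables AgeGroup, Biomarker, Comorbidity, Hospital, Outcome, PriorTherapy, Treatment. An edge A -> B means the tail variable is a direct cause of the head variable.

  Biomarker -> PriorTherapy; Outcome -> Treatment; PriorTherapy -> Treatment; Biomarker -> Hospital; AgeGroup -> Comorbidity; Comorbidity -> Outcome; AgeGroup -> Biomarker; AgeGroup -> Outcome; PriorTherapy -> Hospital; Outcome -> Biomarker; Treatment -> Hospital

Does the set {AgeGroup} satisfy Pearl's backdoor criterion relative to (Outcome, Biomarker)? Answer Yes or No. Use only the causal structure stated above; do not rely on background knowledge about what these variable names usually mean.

Backdoor paths from Outcome to Biomarker (paths whose first edge points into Outcome):
  P1: Outcome <- AgeGroup -> Biomarker
  P2: Outcome <- Comorbidity <- AgeGroup -> Biomarker
Condition 1 (no descendant of Outcome in the set): holds — descendants of Outcome are {Biomarker, Hospital, PriorTherapy, Treatment}; none are in {AgeGroup}.
Condition 2 (every backdoor path blocked by {AgeGroup}):
  P1: blocked at fork node AgeGroup ∈ conditioning set.
  P2: blocked at fork node AgeGroup ∈ conditioning set.
{AgeGroup} satisfies the backdoor criterion.

Yes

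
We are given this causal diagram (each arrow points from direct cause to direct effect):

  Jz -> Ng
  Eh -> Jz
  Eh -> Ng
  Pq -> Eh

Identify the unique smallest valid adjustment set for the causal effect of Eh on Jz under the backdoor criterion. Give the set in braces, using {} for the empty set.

Variables eligible for adjustment (non-descendants of Eh, excluding Eh and Jz): {Pq}.
Backdoor paths from Eh to Jz:
  (none)
With no backdoor paths the empty set already satisfies the criterion, and it is trivially minimal.

{}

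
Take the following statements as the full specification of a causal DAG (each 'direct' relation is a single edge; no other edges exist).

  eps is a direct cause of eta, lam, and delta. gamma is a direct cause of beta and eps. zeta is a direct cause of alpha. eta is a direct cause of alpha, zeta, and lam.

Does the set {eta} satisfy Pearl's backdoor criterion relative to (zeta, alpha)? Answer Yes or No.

Yes

Backdoor paths from zeta to alpha (paths whose first edge points into zeta):
  P1: zeta <- eta -> alpha
Condition 1 (no descendant of zeta in the set): holds — descendants of zeta are {alpha}; none are in {eta}.
Condition 2 (every backdoor path blocked by {eta}):
  P1: blocked at fork node eta ∈ conditioning set.
{eta} satisfies the backdoor criterion.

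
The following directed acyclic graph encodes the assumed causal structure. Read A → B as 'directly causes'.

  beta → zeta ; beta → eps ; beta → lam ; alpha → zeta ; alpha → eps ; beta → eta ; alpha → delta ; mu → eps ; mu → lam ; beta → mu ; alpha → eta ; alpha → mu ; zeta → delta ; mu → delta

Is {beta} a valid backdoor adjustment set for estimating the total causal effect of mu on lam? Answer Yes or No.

Backdoor paths from mu to lam (paths whose first edge points into mu):
  P1: mu <- beta -> lam
  P2: mu <- alpha -> zeta <- beta -> lam
  P3: mu <- alpha -> eps <- beta -> lam
  P4: mu <- alpha -> eta <- beta -> lam
  P5: mu <- alpha -> delta <- zeta <- beta -> lam
Condition 1 (no descendant of mu in the set): holds — descendants of mu are {delta, eps, lam}; none are in {beta}.
Condition 2 (every backdoor path blocked by {beta}):
  P1: blocked at fork node beta ∈ conditioning set.
  P2: blocked at collider zeta (neither it nor any descendant is in the conditioning set).
  P3: blocked at collider eps (neither it nor any descendant is in the conditioning set).
  P4: blocked at collider eta (neither it nor any descendant is in the conditioning set).
  P5: blocked at collider delta (neither it nor any descendant is in the conditioning set).
{beta} satisfies the backdoor criterion.

Yes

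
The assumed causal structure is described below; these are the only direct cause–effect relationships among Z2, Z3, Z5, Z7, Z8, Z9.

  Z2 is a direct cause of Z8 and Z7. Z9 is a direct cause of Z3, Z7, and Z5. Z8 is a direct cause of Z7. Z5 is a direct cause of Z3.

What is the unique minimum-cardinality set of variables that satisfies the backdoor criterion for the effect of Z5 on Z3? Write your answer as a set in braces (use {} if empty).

Variables eligible for adjustment (non-descendants of Z5, excluding Z5 and Z3): {Z2, Z7, Z8, Z9}.
Backdoor paths from Z5 to Z3:
  P1: Z5 <- Z9 -> Z3
The empty set is not sufficient: P1 (Z5 <- Z9 -> Z3) has no collider blocking it and no conditioned non-collider, so it is open.
Try {Z9}:
  P1: blocked at fork node Z9 ∈ conditioning set.
{Z9} contains no descendant of Z5 and blocks every backdoor path.
No other singleton works — e.g. {Z2} leaves P1 open — so {Z9} is the unique smallest valid adjustment set.

{Z9}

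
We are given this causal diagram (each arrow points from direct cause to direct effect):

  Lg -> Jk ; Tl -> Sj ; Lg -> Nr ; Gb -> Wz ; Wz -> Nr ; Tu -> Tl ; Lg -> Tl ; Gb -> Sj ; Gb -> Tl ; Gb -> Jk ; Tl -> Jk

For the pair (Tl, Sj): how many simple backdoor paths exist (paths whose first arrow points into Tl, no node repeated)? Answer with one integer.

A backdoor path from Tl to Sj is any simple undirected path whose first edge points into Tl (i.e. leaves Tl via a parent).
Parents of Tl: {Gb, Lg, Tu}.
Enumerating:
  P1: Tl <- Gb -> Sj
  P2: Tl <- Lg -> Nr <- Wz <- Gb -> Sj
  P3: Tl <- Lg -> Jk <- Gb -> Sj
That exhausts the simple backdoor paths. Count: 3.

3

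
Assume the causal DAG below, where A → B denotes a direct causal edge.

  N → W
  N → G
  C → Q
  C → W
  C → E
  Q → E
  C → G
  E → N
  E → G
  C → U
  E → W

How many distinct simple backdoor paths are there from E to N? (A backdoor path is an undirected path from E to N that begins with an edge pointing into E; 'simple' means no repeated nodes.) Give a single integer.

A backdoor path from E to N is any simple undirected path whose first edge points into E (i.e. leaves E via a parent).
Parents of E: {C, Q}.
Enumerating:
  P1: E <- C -> W <- N
  P2: E <- C -> G <- N
  P3: E <- Q <- C -> W <- N
  P4: E <- Q <- C -> G <- N
That exhausts the simple backdoor paths. Count: 4.

4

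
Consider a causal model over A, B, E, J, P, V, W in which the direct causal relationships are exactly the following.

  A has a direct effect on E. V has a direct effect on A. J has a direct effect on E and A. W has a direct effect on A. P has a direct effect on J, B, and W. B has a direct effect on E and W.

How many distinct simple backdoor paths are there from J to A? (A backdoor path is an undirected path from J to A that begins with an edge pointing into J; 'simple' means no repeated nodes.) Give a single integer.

4

A backdoor path from J to A is any simple undirected path whose first edge points into J (i.e. leaves J via a parent).
Parents of J: {P}.
Enumerating:
  P1: J <- P -> B -> W -> A
  P2: J <- P -> B -> E <- A
  P3: J <- P -> W <- B -> E <- A
  P4: J <- P -> W -> A
That exhausts the simple backdoor paths. Count: 4.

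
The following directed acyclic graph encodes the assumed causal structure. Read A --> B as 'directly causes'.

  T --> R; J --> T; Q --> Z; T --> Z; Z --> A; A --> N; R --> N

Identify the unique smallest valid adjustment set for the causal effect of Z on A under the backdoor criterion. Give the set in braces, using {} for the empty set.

Variables eligible for adjustment (non-descendants of Z, excluding Z and A): {J, Q, R, T}.
Backdoor paths from Z to A:
  P1: Z <- T -> R -> N <- A
Each backdoor path contains an unconditioned collider, so every path is already blocked with the empty conditioning set:
  P1: blocked at collider N (neither it nor any descendant is in the conditioning set).
The empty set is therefore the unique smallest valid set.

{}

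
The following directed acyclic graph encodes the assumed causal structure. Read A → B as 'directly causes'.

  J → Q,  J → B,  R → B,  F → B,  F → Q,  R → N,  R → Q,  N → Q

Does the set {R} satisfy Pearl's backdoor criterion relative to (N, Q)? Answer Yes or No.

Yes

Backdoor paths from N to Q (paths whose first edge points into N):
  P1: N <- R -> B <- J -> Q
  P2: N <- R -> B <- F -> Q
  P3: N <- R -> Q
Condition 1 (no descendant of N in the set): holds — descendants of N are {Q}; none are in {R}.
Condition 2 (every backdoor path blocked by {R}):
  P1: blocked at fork node R ∈ conditioning set.
  P2: blocked at fork node R ∈ conditioning set.
  P3: blocked at fork node R ∈ conditioning set.
{R} satisfies the backdoor criterion.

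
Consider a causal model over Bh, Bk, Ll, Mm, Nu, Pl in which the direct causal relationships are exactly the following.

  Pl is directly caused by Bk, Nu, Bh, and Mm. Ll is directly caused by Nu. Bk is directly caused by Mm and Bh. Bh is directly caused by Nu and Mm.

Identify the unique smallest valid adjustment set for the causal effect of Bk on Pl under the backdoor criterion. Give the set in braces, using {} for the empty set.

Variables eligible for adjustment (non-descendants of Bk, excluding Bk and Pl): {Bh, Ll, Mm, Nu}.
Backdoor paths from Bk to Pl:
  P1: Bk <- Mm -> Bh <- Nu -> Pl
  P2: Bk <- Mm -> Bh -> Pl
  P3: Bk <- Mm -> Pl
  P4: Bk <- Bh <- Mm -> Pl
  P5: Bk <- Bh <- Nu -> Pl
  P6: Bk <- Bh -> Pl
The empty set is not sufficient: P2 (Bk <- Mm -> Bh -> Pl) has no collider blocking it and no conditioned non-collider, so it is open.
Try {Bh, Mm}:
  P1: blocked at fork node Mm ∈ conditioning set.
  P2: blocked at fork node Mm ∈ conditioning set.
  P3: blocked at fork node Mm ∈ conditioning set.
  P4: blocked at chain node Bh ∈ conditioning set.
  P5: blocked at chain node Bh ∈ conditioning set.
  P6: blocked at fork node Bh ∈ conditioning set.
{Bh, Mm} contains no descendant of Bk and blocks every backdoor path.
Every element of {Bh, Mm} is needed (dropping Bh leaves P5 open; dropping Mm leaves P1 open), so no proper subset is valid.
Among all size-2 subsets of the eligible variables, only {Bh, Mm} blocks every backdoor path, so it is the unique smallest valid adjustment set.

{Bh, Mm}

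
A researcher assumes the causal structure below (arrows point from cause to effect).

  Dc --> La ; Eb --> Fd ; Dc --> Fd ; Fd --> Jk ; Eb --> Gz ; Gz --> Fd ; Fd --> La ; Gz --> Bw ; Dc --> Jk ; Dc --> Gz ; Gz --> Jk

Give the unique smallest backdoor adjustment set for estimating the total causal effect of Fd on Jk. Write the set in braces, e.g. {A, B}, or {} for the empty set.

Variables eligible for adjustment (non-descendants of Fd, excluding Fd and Jk): {Bw, Dc, Eb, Gz}.
Backdoor paths from Fd to Jk:
  P1: Fd <- Eb -> Gz <- Dc -> Jk
  P2: Fd <- Eb -> Gz -> Jk
  P3: Fd <- Dc -> Gz -> Jk
  P4: Fd <- Dc -> Jk
  P5: Fd <- Gz <- Dc -> Jk
  P6: Fd <- Gz -> Jk
The empty set is not sufficient: P2 (Fd <- Eb -> Gz -> Jk) has no collider blocking it and no conditioned non-collider, so it is open.
Try {Dc, Gz}:
  P1: blocked at fork node Dc ∈ conditioning set.
  P2: blocked at chain node Gz ∈ conditioning set.
  P3: blocked at fork node Dc ∈ conditioning set.
  P4: blocked at fork node Dc ∈ conditioning set.
  P5: blocked at chain node Gz ∈ conditioning set.
  P6: blocked at fork node Gz ∈ conditioning set.
{Dc, Gz} contains no descendant of Fd and blocks every backdoor path.
Every element of {Dc, Gz} is needed (dropping Dc leaves P1 open; dropping Gz leaves P2 open), so no proper subset is valid.
Among all size-2 subsets of the eligible variables, only {Dc, Gz} blocks every backdoor path, so it is the unique smallest valid adjustment set.

{Dc, Gz}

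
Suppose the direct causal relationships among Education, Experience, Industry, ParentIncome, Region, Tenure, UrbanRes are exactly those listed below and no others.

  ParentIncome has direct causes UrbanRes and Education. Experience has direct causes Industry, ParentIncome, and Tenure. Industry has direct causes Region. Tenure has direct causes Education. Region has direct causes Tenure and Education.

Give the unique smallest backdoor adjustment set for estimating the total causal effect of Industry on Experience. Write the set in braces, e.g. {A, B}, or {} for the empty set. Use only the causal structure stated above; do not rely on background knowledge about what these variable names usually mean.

Variables eligible for adjustment (non-descendants of Industry, excluding Industry and Experience): {Education, ParentIncome, Region, Tenure, UrbanRes}.
Backdoor paths from Industry to Experience:
  P1: Industry <- Region <- Education -> Tenure -> Experience
  P2: Industry <- Region <- Education -> ParentIncome -> Experience
  P3: Industry <- Region <- Tenure <- Education -> ParentIncome -> Experience
  P4: Industry <- Region <- Tenure -> Experience
The empty set is not sufficient: P1 (Industry <- Region <- Education -> Tenure -> Experience) has no collider blocking it and no conditioned non-collider, so it is open.
Try {Region}:
  P1: blocked at chain node Region ∈ conditioning set.
  P2: blocked at chain node Region ∈ conditioning set.
  P3: blocked at chain node Region ∈ conditioning set.
  P4: blocked at chain node Region ∈ conditioning set.
{Region} contains no descendant of Industry and blocks every backdoor path.
No other singleton works — e.g. {Education} leaves P4 open — so {Region} is the unique smallest valid adjustment set.

{Region}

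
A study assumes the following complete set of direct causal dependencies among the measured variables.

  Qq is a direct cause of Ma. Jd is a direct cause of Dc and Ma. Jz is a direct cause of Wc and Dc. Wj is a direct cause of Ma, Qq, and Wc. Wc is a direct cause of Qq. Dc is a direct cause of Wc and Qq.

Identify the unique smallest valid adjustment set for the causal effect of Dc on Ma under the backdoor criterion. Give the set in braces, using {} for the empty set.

{Jd, Jz}

Variables eligible for adjustment (non-descendants of Dc, excluding Dc and Ma): {Jd, Jz, Wj}.
Backdoor paths from Dc to Ma:
  P1: Dc <- Jd -> Ma
  P2: Dc <- Jz -> Wc <- Wj -> Qq -> Ma
  P3: Dc <- Jz -> Wc <- Wj -> Ma
  P4: Dc <- Jz -> Wc -> Qq <- Wj -> Ma
  P5: Dc <- Jz -> Wc -> Qq -> Ma
The empty set is not sufficient: P1 (Dc <- Jd -> Ma) has no collider blocking it and no conditioned non-collider, so it is open.
Try {Jd, Jz}:
  P1: blocked at fork node Jd ∈ conditioning set.
  P2: blocked at fork node Jz ∈ conditioning set.
  P3: blocked at fork node Jz ∈ conditioning set.
  P4: blocked at fork node Jz ∈ conditioning set.
  P5: blocked at fork node Jz ∈ conditioning set.
{Jd, Jz} contains no descendant of Dc and blocks every backdoor path.
Every element of {Jd, Jz} is needed (dropping Jd leaves P1 open; dropping Jz leaves P5 open), so no proper subset is valid.
Among all size-2 subsets of the eligible variables, only {Jd, Jz} blocks every backdoor path, so it is the unique smallest valid adjustment set.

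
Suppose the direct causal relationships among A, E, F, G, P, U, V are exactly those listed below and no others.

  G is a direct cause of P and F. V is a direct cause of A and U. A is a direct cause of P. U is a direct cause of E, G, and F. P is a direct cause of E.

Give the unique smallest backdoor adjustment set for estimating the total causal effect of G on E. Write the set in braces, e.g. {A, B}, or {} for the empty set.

{U}

Variables eligible for adjustment (non-descendants of G, excluding G and E): {A, U, V}.
Backdoor paths from G to E:
  P1: G <- U <- V -> A -> P -> E
  P2: G <- U -> E
The empty set is not sufficient: P1 (G <- U <- V -> A -> P -> E) has no collider blocking it and no conditioned non-collider, so it is open.
Try {U}:
  P1: blocked at chain node U ∈ conditioning set.
  P2: blocked at fork node U ∈ conditioning set.
{U} contains no descendant of G and blocks every backdoor path.
No other singleton works — e.g. {V} leaves P2 open — so {U} is the unique smallest valid adjustment set.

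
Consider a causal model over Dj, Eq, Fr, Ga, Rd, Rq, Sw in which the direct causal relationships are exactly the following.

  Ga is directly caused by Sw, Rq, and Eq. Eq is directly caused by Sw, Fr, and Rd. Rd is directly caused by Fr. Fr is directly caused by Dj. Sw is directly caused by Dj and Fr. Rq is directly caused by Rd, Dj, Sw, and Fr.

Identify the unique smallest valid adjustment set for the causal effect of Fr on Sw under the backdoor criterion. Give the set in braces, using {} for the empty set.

Variables eligible for adjustment (non-descendants of Fr, excluding Fr and Sw): {Dj}.
Backdoor paths from Fr to Sw:
  P1: Fr <- Dj -> Sw
  P2: Fr <- Dj -> Rq <- Sw
  P3: Fr <- Dj -> Rq <- Rd -> Eq <- Sw
  P4: Fr <- Dj -> Rq <- Rd -> Eq -> Ga <- Sw
  P5: Fr <- Dj -> Rq -> Ga <- Sw
  P6: Fr <- Dj -> Rq -> Ga <- Eq <- Sw
The empty set is not sufficient: P1 (Fr <- Dj -> Sw) has no collider blocking it and no conditioned non-collider, so it is open.
Try {Dj}:
  P1: blocked at fork node Dj ∈ conditioning set.
  P2: blocked at fork node Dj ∈ conditioning set.
  P3: blocked at fork node Dj ∈ conditioning set.
  P4: blocked at fork node Dj ∈ conditioning set.
  P5: blocked at fork node Dj ∈ conditioning set.
  P6: blocked at fork node Dj ∈ conditioning set.
{Dj} contains no descendant of Fr and blocks every backdoor path.
{Dj} is the unique smallest valid adjustment set.

{Dj}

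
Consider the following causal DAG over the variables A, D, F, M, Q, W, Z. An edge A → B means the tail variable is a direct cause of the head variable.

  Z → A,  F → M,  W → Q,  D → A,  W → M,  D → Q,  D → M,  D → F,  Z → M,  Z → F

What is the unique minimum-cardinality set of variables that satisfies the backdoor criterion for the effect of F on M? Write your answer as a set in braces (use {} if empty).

Variables eligible for adjustment (non-descendants of F, excluding F and M): {A, D, Q, W, Z}.
Backdoor paths from F to M:
  P1: F <- Z -> A <- D -> Q <- W -> M
  P2: F <- Z -> A <- D -> M
  P3: F <- Z -> M
  P4: F <- D -> A <- Z -> M
  P5: F <- D -> Q <- W -> M
  P6: F <- D -> M
The empty set is not sufficient: P3 (F <- Z -> M) has no collider blocking it and no conditioned non-collider, so it is open.
Try {D, Z}:
  P1: blocked at fork node Z ∈ conditioning set.
  P2: blocked at fork node Z ∈ conditioning set.
  P3: blocked at fork node Z ∈ conditioning set.
  P4: blocked at fork node D ∈ conditioning set.
  P5: blocked at fork node D ∈ conditioning set.
  P6: blocked at fork node D ∈ conditioning set.
{D, Z} contains no descendant of F and blocks every backdoor path.
Every element of {D, Z} is needed (dropping D leaves P6 open; dropping Z leaves P3 open), so no proper subset is valid.
Among all size-2 subsets of the eligible variables, only {D, Z} blocks every backdoor path, so it is the unique smallest valid adjustment set.

{D, Z}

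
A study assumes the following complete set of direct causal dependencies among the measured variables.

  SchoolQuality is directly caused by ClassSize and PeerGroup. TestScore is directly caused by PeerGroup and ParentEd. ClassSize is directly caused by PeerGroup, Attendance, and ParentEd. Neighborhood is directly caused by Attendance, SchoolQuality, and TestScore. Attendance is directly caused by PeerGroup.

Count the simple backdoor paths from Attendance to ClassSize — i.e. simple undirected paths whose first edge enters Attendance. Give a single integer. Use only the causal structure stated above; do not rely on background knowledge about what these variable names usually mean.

A backdoor path from Attendance to ClassSize is any simple undirected path whose first edge points into Attendance (i.e. leaves Attendance via a parent).
Parents of Attendance: {PeerGroup}.
Enumerating:
  P1: Attendance <- PeerGroup -> TestScore <- ParentEd -> ClassSize
  P2: Attendance <- PeerGroup -> TestScore -> Neighborhood <- SchoolQuality <- ClassSize
  P3: Attendance <- PeerGroup -> ClassSize
  P4: Attendance <- PeerGroup -> SchoolQuality <- ClassSize
  P5: Attendance <- PeerGroup -> SchoolQuality -> Neighborhood <- TestScore <- ParentEd -> ClassSize
That exhausts the simple backdoor paths. Count: 5.

5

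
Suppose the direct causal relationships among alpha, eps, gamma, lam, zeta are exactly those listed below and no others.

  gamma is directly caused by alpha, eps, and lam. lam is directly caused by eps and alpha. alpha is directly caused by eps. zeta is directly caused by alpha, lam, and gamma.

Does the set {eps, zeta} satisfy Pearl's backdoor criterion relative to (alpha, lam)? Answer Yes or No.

No

Backdoor paths from alpha to lam (paths whose first edge points into alpha):
  P1: alpha <- eps -> lam
  P2: alpha <- eps -> gamma <- lam
  P3: alpha <- eps -> gamma -> zeta <- lam
Condition 1 (no descendant of alpha in the set): FAILS — zeta is a descendant of alpha.
Condition 2 (every backdoor path blocked by {eps, zeta}):
  P1: blocked at fork node eps ∈ conditioning set.
  P2: blocked at fork node eps ∈ conditioning set.
  P3: blocked at fork node eps ∈ conditioning set.
{eps, zeta} does not satisfy the backdoor criterion.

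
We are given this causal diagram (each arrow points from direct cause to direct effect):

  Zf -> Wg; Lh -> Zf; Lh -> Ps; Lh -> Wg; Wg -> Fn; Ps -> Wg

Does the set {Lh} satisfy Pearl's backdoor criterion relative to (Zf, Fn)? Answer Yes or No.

Yes

Backdoor paths from Zf to Fn (paths whose first edge points into Zf):
  P1: Zf <- Lh -> Ps -> Wg -> Fn
  P2: Zf <- Lh -> Wg -> Fn
Condition 1 (no descendant of Zf in the set): holds — descendants of Zf are {Fn, Wg}; none are in {Lh}.
Condition 2 (every backdoor path blocked by {Lh}):
  P1: blocked at fork node Lh ∈ conditioning set.
  P2: blocked at fork node Lh ∈ conditioning set.
{Lh} satisfies the backdoor criterion.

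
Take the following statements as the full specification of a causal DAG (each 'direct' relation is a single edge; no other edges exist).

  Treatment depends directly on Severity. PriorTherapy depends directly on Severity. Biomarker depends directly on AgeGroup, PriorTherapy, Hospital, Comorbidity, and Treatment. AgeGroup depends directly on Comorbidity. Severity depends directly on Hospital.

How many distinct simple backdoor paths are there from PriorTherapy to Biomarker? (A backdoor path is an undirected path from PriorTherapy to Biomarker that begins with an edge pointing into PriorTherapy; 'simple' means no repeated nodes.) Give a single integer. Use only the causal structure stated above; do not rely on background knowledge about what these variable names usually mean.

2

A backdoor path from PriorTherapy to Biomarker is any simple undirected path whose first edge points into PriorTherapy (i.e. leaves PriorTherapy via a parent).
Parents of PriorTherapy: {Severity}.
Enumerating:
  P1: PriorTherapy <- Severity <- Hospital -> Biomarker
  P2: PriorTherapy <- Severity -> Treatment -> Biomarker
That exhausts the simple backdoor paths. Count: 2.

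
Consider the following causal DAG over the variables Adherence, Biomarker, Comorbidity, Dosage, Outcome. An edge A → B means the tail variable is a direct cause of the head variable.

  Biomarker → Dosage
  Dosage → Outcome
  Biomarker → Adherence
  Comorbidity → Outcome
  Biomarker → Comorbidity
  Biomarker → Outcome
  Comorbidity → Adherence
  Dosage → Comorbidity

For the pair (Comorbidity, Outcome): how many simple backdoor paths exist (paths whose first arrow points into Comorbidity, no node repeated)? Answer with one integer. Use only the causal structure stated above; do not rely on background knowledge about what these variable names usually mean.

A backdoor path from Comorbidity to Outcome is any simple undirected path whose first edge points into Comorbidity (i.e. leaves Comorbidity via a parent).
Parents of Comorbidity: {Biomarker, Dosage}.
Enumerating:
  P1: Comorbidity <- Biomarker -> Dosage -> Outcome
  P2: Comorbidity <- Biomarker -> Outcome
  P3: Comorbidity <- Dosage <- Biomarker -> Outcome
  P4: Comorbidity <- Dosage -> Outcome
That exhausts the simple backdoor paths. Count: 4.

4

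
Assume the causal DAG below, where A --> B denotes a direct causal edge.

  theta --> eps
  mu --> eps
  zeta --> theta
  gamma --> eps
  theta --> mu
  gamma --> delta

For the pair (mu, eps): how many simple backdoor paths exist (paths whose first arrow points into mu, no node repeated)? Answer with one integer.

1

A backdoor path from mu to eps is any simple undirected path whose first edge points into mu (i.e. leaves mu via a parent).
Parents of mu: {theta}.
Enumerating:
  P1: mu <- theta -> eps
That exhausts the simple backdoor paths. Count: 1.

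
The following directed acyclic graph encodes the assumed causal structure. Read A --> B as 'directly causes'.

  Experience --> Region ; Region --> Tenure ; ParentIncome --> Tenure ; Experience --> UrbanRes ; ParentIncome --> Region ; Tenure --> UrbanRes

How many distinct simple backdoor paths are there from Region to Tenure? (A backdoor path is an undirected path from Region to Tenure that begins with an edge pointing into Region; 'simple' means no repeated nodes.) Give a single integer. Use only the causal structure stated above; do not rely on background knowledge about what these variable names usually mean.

2

A backdoor path from Region to Tenure is any simple undirected path whose first edge points into Region (i.e. leaves Region via a parent).
Parents of Region: {Experience, ParentIncome}.
Enumerating:
  P1: Region <- ParentIncome -> Tenure
  P2: Region <- Experience -> UrbanRes <- Tenure
That exhausts the simple backdoor paths. Count: 2.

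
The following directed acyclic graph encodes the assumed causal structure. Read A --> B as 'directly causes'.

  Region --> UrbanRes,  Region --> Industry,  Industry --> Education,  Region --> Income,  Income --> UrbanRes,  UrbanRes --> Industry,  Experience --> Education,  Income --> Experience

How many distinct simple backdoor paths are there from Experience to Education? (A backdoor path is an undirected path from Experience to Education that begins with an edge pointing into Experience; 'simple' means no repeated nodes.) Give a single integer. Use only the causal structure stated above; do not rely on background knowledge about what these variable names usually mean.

A backdoor path from Experience to Education is any simple undirected path whose first edge points into Experience (i.e. leaves Experience via a parent).
Parents of Experience: {Income}.
Enumerating:
  P1: Experience <- Income <- Region -> UrbanRes -> Industry -> Education
  P2: Experience <- Income <- Region -> Industry -> Education
  P3: Experience <- Income -> UrbanRes <- Region -> Industry -> Education
  P4: Experience <- Income -> UrbanRes -> Industry -> Education
That exhausts the simple backdoor paths. Count: 4.

4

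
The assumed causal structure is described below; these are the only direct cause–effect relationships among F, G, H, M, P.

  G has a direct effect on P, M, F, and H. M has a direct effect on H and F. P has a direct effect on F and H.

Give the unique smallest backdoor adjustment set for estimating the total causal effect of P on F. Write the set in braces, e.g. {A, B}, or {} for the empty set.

{G}

Variables eligible for adjustment (non-descendants of P, excluding P and F): {G, M}.
Backdoor paths from P to F:
  P1: P <- G -> M -> F
  P2: P <- G -> H <- M -> F
  P3: P <- G -> F
The empty set is not sufficient: P1 (P <- G -> M -> F) has no collider blocking it and no conditioned non-collider, so it is open.
Try {G}:
  P1: blocked at fork node G ∈ conditioning set.
  P2: blocked at fork node G ∈ conditioning set.
  P3: blocked at fork node G ∈ conditioning set.
{G} contains no descendant of P and blocks every backdoor path.
No other singleton works — e.g. {M} leaves P3 open — so {G} is the unique smallest valid adjustment set.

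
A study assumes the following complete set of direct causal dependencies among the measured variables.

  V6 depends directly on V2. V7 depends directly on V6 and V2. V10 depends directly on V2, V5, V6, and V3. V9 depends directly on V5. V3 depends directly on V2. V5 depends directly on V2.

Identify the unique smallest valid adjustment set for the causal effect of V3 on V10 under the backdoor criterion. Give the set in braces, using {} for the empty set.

Variables eligible for adjustment (non-descendants of V3, excluding V3 and V10): {V2, V5, V6, V7, V9}.
Backdoor paths from V3 to V10:
  P1: V3 <- V2 -> V6 -> V10
  P2: V3 <- V2 -> V5 -> V10
  P3: V3 <- V2 -> V7 <- V6 -> V10
  P4: V3 <- V2 -> V10
The empty set is not sufficient: P1 (V3 <- V2 -> V6 -> V10) has no collider blocking it and no conditioned non-collider, so it is open.
Try {V2}:
  P1: blocked at fork node V2 ∈ conditioning set.
  P2: blocked at fork node V2 ∈ conditioning set.
  P3: blocked at fork node V2 ∈ conditioning set.
  P4: blocked at fork node V2 ∈ conditioning set.
{V2} contains no descendant of V3 and blocks every backdoor path.
No other singleton works — e.g. {V6} leaves P2 open — so {V2} is the unique smallest valid adjustment set.

{V2}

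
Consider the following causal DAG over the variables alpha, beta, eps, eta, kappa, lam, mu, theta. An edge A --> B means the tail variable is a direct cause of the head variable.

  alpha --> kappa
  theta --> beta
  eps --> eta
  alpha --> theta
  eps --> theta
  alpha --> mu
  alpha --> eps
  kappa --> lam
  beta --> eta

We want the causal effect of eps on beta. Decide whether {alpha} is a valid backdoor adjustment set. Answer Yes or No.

Yes

Backdoor paths from eps to beta (paths whose first edge points into eps):
  P1: eps <- alpha -> theta -> beta
Condition 1 (no descendant of eps in the set): holds — descendants of eps are {beta, eta, theta}; none are in {alpha}.
Condition 2 (every backdoor path blocked by {alpha}):
  P1: blocked at fork node alpha ∈ conditioning set.
{alpha} satisfies the backdoor criterion.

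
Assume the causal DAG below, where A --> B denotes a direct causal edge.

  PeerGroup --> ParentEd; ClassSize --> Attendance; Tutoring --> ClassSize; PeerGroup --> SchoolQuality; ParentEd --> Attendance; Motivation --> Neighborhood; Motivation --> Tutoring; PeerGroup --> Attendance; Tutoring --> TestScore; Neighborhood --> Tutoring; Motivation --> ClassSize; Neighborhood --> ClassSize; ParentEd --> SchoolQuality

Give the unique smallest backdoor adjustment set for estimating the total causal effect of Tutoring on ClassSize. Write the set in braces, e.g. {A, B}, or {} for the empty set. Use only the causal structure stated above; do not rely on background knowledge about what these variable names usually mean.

Variables eligible for adjustment (non-descendants of Tutoring, excluding Tutoring and ClassSize): {Motivation, Neighborhood, ParentEd, PeerGroup, SchoolQuality}.
Backdoor paths from Tutoring to ClassSize:
  P1: Tutoring <- Motivation -> Neighborhood -> ClassSize
  P2: Tutoring <- Motivation -> ClassSize
  P3: Tutoring <- Neighborhood <- Motivation -> ClassSize
  P4: Tutoring <- Neighborhood -> ClassSize
The empty set is not sufficient: P1 (Tutoring <- Motivation -> Neighborhood -> ClassSize) has no collider blocking it and no conditioned non-collider, so it is open.
Try {Motivation, Neighborhood}:
  P1: blocked at fork node Motivation ∈ conditioning set.
  P2: blocked at fork node Motivation ∈ conditioning set.
  P3: blocked at chain node Neighborhood ∈ conditioning set.
  P4: blocked at fork node Neighborhood ∈ conditioning set.
{Motivation, Neighborhood} contains no descendant of Tutoring and blocks every backdoor path.
Every element of {Motivation, Neighborhood} is needed (dropping Motivation leaves P2 open; dropping Neighborhood leaves P4 open), so no proper subset is valid.
Among all size-2 subsets of the eligible variables, only {Motivation, Neighborhood} blocks every backdoor path, so it is the unique smallest valid adjustment set.

{Motivation, Neighborhood}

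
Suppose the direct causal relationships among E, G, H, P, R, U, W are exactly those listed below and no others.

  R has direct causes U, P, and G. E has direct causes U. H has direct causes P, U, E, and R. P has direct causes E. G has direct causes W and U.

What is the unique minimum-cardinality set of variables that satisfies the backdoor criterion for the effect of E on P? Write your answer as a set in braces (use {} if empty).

{}

Variables eligible for adjustment (non-descendants of E, excluding E and P): {G, U, W}.
Backdoor paths from E to P:
  P1: E <- U -> G -> R <- P
  P2: E <- U -> G -> R -> H <- P
  P3: E <- U -> R <- P
  P4: E <- U -> R -> H <- P
  P5: E <- U -> H <- P
  P6: E <- U -> H <- R <- P
Each backdoor path contains an unconditioned collider, so every path is already blocked with the empty conditioning set:
  P1: blocked at collider R (neither it nor any descendant is in the conditioning set).
  P2: blocked at collider H (neither it nor any descendant is in the conditioning set).
  P3: blocked at collider R (neither it nor any descendant is in the conditioning set).
  P4: blocked at collider H (neither it nor any descendant is in the conditioning set).
  P5: blocked at collider H (neither it nor any descendant is in the conditioning set).
  P6: blocked at collider H (neither it nor any descendant is in the conditioning set).
The empty set is therefore the unique smallest valid set.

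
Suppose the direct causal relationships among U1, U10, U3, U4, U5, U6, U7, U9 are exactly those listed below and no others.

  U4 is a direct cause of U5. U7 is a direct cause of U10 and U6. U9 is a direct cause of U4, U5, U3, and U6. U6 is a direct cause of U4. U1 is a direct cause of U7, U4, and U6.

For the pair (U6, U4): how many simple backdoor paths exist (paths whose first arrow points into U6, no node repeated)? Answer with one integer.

4

A backdoor path from U6 to U4 is any simple undirected path whose first edge points into U6 (i.e. leaves U6 via a parent).
Parents of U6: {U1, U7, U9}.
Enumerating:
  P1: U6 <- U1 -> U4
  P2: U6 <- U9 -> U4
  P3: U6 <- U9 -> U5 <- U4
  P4: U6 <- U7 <- U1 -> U4
That exhausts the simple backdoor paths. Count: 4.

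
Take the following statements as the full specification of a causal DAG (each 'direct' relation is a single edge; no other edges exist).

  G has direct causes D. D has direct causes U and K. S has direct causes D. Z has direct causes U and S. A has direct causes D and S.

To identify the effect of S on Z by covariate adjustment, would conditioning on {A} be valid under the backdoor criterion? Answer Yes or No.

Backdoor paths from S to Z (paths whose first edge points into S):
  P1: S <- D <- U -> Z
Condition 1 (no descendant of S in the set): FAILS — A is a descendant of S.
Condition 2 (every backdoor path blocked by {A}):
  P1: open — no interior node is in the conditioning set.
{A} does not satisfy the backdoor criterion.

No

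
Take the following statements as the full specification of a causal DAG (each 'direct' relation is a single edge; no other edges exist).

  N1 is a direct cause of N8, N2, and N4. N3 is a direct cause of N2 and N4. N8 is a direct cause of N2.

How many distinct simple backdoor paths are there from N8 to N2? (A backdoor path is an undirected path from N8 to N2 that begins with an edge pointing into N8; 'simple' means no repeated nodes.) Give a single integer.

A backdoor path from N8 to N2 is any simple undirected path whose first edge points into N8 (i.e. leaves N8 via a parent).
Parents of N8: {N1}.
Enumerating:
  P1: N8 <- N1 -> N4 <- N3 -> N2
  P2: N8 <- N1 -> N2
That exhausts the simple backdoor paths. Count: 2.

2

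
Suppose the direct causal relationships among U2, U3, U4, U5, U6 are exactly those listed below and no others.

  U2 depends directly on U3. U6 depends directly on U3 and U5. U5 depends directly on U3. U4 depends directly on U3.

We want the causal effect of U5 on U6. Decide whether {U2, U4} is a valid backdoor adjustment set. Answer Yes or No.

Backdoor paths from U5 to U6 (paths whose first edge points into U5):
  P1: U5 <- U3 -> U6
Condition 1 (no descendant of U5 in the set): holds — descendants of U5 are {U6}; none are in {U2, U4}.
Condition 2 (every backdoor path blocked by {U2, U4}):
  P1: open — no interior node is in the conditioning set.
{U2, U4} does not satisfy the backdoor criterion.

No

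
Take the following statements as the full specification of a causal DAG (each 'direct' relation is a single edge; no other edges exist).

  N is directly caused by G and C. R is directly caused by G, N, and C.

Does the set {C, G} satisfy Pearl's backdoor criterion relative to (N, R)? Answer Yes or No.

Yes

Backdoor paths from N to R (paths whose first edge points into N):
  P1: N <- C -> R
  P2: N <- G -> R
Condition 1 (no descendant of N in the set): holds — descendants of N are {R}; none are in {C, G}.
Condition 2 (every backdoor path blocked by {C, G}):
  P1: blocked at fork node C ∈ conditioning set.
  P2: blocked at fork node G ∈ conditioning set.
{C, G} satisfies the backdoor criterion.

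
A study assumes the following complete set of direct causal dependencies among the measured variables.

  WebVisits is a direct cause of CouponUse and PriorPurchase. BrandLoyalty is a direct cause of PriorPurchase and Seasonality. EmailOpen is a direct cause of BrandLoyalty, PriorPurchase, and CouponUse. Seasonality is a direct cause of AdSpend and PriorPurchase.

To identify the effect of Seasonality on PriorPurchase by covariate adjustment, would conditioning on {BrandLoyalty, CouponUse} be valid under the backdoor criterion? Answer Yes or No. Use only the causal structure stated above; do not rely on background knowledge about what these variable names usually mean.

Backdoor paths from Seasonality to PriorPurchase (paths whose first edge points into Seasonality):
  P1: Seasonality <- BrandLoyalty <- EmailOpen -> CouponUse <- WebVisits -> PriorPurchase
  P2: Seasonality <- BrandLoyalty <- EmailOpen -> PriorPurchase
  P3: Seasonality <- BrandLoyalty -> PriorPurchase
Condition 1 (no descendant of Seasonality in the set): holds — descendants of Seasonality are {AdSpend, PriorPurchase}; none are in {BrandLoyalty, CouponUse}.
Condition 2 (every backdoor path blocked by {BrandLoyalty, CouponUse}):
  P1: blocked at chain node BrandLoyalty ∈ conditioning set.
  P2: blocked at chain node BrandLoyalty ∈ conditioning set.
  P3: blocked at fork node BrandLoyalty ∈ conditioning set.
{BrandLoyalty, CouponUse} satisfies the backdoor criterion.

Yes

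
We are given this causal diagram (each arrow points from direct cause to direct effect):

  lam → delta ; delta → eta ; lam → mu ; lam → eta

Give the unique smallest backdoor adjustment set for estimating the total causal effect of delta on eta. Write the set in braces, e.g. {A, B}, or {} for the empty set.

Variables eligible for adjustment (non-descendants of delta, excluding delta and eta): {lam, mu}.
Backdoor paths from delta to eta:
  P1: delta <- lam -> eta
The empty set is not sufficient: P1 (delta <- lam -> eta) has no collider blocking it and no conditioned non-collider, so it is open.
Try {lam}:
  P1: blocked at fork node lam ∈ conditioning set.
{lam} contains no descendant of delta and blocks every backdoor path.
No other singleton works — e.g. {mu} leaves P1 open — so {lam} is the unique smallest valid adjustment set.

{lam}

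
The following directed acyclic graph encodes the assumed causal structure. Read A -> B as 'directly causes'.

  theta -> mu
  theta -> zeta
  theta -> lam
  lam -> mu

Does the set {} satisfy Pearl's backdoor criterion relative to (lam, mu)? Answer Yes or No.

No

Backdoor paths from lam to mu (paths whose first edge points into lam):
  P1: lam <- theta -> mu
Condition 1 (no descendant of lam in the set): holds — descendants of lam are {mu}; none are in {}.
Condition 2 (every backdoor path blocked by {}):
  P1: open — no interior node is in the conditioning set.
{} does not satisfy the backdoor criterion.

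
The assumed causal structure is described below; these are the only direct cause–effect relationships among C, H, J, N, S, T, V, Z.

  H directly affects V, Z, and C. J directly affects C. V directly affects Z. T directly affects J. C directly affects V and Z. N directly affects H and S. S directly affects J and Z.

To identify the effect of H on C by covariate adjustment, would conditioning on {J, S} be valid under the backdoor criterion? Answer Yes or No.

Yes

Backdoor paths from H to C (paths whose first edge points into H):
  P1: H <- N -> S -> J -> C
  P2: H <- N -> S -> Z <- C
  P3: H <- N -> S -> Z <- V <- C
Condition 1 (no descendant of H in the set): holds — descendants of H are {C, V, Z}; none are in {J, S}.
Condition 2 (every backdoor path blocked by {J, S}):
  P1: blocked at chain node S ∈ conditioning set.
  P2: blocked at chain node S ∈ conditioning set.
  P3: blocked at chain node S ∈ conditioning set.
{J, S} satisfies the backdoor criterion.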